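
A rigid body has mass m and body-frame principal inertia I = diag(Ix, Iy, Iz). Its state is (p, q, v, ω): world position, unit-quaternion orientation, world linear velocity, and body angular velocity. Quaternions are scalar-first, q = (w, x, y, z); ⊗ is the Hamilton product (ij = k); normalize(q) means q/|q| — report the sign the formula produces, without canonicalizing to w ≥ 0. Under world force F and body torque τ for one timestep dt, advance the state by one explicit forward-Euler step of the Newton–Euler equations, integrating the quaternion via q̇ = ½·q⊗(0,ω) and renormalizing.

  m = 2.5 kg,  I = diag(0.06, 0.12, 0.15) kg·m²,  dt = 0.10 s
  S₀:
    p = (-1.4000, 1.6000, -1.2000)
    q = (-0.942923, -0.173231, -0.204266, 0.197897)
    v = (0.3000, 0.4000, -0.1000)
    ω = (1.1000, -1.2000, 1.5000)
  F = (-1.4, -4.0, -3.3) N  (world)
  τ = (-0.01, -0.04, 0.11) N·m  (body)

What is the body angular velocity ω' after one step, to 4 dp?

(τ − ω×Iω)/I = (0.7333, 0.9042, 1.2613)
ω + α·dt = (1.1733, -1.1096, 1.6261)

ω' = (1.1733, -1.1096, 1.6261)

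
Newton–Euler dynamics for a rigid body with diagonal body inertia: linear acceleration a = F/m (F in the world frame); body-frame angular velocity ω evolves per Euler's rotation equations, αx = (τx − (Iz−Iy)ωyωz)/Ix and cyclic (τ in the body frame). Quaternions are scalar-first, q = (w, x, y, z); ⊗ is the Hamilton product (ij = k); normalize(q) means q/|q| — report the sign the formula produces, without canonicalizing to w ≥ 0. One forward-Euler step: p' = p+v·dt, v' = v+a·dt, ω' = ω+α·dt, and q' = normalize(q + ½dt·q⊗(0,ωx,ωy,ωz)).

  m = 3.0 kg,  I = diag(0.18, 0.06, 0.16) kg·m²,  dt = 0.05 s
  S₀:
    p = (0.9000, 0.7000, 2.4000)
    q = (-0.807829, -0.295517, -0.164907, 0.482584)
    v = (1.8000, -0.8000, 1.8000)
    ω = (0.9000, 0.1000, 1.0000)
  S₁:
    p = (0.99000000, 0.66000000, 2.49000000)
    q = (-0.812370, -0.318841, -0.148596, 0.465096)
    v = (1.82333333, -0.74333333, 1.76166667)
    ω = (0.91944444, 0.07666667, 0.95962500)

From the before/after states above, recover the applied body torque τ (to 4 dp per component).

τ = (0.0800, -0.0100, -0.1400)

rate change Δω = (0.01944444, -0.02333333, -0.04037500)
τ = I·(Δω/dt) + ω₀×(Iω₀) = (0.0800, -0.0100, -0.1400)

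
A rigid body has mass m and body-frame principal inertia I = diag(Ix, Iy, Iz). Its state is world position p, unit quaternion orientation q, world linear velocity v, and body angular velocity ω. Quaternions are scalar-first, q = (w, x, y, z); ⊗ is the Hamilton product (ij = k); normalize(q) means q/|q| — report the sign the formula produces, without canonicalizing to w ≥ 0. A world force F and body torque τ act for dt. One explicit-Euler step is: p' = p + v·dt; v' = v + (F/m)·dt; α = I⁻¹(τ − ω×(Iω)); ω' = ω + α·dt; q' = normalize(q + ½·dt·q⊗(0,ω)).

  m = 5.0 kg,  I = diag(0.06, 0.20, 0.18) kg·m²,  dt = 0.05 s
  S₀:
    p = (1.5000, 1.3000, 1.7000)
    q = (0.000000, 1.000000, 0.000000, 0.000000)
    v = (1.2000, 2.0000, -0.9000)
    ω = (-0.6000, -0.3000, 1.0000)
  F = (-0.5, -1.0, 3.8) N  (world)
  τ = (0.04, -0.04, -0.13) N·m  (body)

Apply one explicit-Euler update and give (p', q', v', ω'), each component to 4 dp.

linear accel F/m = (-0.1000, -0.2000, 0.7600)
p + v·dt = (1.5600, 1.4000, 1.6550)
v + (F/m)dt = (1.1950, 1.9900, -0.8620)
precession coupling ω×(Iω) = (0.0060, 0.0720, 0.0252)
angular accel α = (0.5667, -0.5600, -0.8622)
ω' = ω + α·dt = (-0.5717, -0.3280, 0.9569)
Hamilton product q⊗(0,ω) = (0.6000000, 0.0000000, -1.0000000, -0.3000000)
q + ½dt·q⊗(0,ω), renormalized = (0.0150, 0.9995, -0.0250, -0.0075)

p' = (1.5600, 1.4000, 1.6550)
q' = (0.0150, 0.9995, -0.0250, -0.0075)
v' = (1.1950, 1.9900, -0.8620)
ω' = (-0.5717, -0.3280, 0.9569)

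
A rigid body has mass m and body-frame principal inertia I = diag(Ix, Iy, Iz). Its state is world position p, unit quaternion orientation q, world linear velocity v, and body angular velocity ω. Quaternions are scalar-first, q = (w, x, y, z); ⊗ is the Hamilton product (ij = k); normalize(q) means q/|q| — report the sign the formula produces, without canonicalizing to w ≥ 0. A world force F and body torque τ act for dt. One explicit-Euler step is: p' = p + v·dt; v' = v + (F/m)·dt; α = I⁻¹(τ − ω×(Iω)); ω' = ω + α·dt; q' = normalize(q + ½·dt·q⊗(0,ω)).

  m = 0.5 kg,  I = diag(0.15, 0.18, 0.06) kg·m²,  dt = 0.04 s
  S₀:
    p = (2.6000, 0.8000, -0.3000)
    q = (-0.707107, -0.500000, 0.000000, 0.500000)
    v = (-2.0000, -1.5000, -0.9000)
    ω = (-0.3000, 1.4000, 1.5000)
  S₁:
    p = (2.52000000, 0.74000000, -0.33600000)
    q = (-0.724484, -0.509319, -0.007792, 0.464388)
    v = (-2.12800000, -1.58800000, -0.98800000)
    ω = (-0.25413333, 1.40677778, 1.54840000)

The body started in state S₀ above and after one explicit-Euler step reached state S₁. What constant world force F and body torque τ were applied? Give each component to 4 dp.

F = (-1.6000, -1.1000, -1.1000)
τ = (-0.0800, -0.0100, 0.0600)

rate change Δω = (0.04586667, 0.00677778, 0.04840000)
precession coupling = (-0.2520, -0.0405, -0.0126)
applied torque τ = (-0.0800, -0.0100, 0.0600)
velocity change Δv = (-0.12800000, -0.08800000, -0.08800000)
m·(v₁−v₀)/dt = (-1.6000, -1.1000, -1.1000)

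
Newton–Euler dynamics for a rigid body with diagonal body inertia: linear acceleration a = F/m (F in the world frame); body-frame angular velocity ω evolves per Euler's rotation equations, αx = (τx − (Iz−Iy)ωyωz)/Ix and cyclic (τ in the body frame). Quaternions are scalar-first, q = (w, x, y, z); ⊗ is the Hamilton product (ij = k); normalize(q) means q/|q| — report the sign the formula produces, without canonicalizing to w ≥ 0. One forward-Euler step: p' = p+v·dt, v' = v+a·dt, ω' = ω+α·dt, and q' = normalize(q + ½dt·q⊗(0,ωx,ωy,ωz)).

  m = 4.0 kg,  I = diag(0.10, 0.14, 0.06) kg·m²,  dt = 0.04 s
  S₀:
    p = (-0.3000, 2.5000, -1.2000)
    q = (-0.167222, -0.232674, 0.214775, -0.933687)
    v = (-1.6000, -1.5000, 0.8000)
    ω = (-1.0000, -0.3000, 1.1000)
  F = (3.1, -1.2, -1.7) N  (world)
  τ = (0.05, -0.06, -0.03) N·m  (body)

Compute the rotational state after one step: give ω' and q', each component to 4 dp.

precession coupling ω×(Iω) = (0.0264, -0.0440, 0.0120)
α = I⁻¹(τ − ω×Iω) = (0.2360, -0.1143, -0.7000)
ω' = ω + α·dt = (-0.9906, -0.3046, 1.0720)
q⊗(0,ω) = (0.8588142, 0.1233684, 1.2397950, 0.1006330)
q' = normalize(q + ½dt·q⊗(0,ω)) = (-0.1500, -0.2301, 0.2395, -0.9312)

ω' = (-0.9906, -0.3046, 1.0720)
q' = (-0.1500, -0.2301, 0.2395, -0.9312)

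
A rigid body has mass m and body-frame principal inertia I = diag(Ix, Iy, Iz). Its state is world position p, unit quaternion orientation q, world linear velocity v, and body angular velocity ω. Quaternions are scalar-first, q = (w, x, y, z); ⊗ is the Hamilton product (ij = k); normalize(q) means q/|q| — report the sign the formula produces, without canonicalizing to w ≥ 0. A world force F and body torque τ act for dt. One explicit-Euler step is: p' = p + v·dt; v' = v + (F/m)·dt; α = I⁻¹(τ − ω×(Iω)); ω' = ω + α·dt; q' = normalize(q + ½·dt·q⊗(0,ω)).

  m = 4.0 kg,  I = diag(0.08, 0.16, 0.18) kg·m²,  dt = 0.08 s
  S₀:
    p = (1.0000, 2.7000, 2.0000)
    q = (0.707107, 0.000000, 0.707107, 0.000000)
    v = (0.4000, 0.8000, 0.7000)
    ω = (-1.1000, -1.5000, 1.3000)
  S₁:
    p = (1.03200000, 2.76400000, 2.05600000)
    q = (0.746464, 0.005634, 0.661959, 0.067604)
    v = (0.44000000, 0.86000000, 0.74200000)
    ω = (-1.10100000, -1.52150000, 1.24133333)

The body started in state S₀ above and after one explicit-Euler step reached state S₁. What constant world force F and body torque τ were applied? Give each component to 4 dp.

v₁ − v₀ = (0.04000000, 0.06000000, 0.04200000)
applied force F = (2.0000, 3.0000, 2.1000)
Δω = ω₁−ω₀ = (-0.00100000, -0.02150000, -0.05866667)
gyro term ω₀×Iω₀ = (-0.0390, 0.1430, 0.1320)
τ = I·(Δω/dt) + ω₀×(Iω₀) = (-0.0400, 0.1000, 0.0000)

F = (2.0000, 3.0000, 2.1000)
τ = (-0.0400, 0.1000, 0.0000)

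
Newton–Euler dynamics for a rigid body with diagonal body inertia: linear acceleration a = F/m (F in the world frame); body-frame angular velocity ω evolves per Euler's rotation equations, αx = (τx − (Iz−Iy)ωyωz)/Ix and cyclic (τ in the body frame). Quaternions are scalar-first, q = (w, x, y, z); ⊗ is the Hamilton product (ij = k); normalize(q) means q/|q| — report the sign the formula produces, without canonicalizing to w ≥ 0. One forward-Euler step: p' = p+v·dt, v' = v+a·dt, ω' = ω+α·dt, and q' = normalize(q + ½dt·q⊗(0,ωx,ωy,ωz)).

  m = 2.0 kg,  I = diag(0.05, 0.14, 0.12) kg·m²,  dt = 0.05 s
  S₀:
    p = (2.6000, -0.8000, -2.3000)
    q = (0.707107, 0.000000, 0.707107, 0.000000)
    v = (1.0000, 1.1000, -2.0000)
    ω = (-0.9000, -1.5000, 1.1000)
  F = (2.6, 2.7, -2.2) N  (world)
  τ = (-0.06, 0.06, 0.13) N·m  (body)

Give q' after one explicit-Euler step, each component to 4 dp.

q⊗(0,ω) = (1.0606605, 0.1414214, -1.0606605, 1.4142140)
q + ½dt·q⊗(0,ω), renormalized = (0.7326, 0.0035, 0.6797, 0.0353)

q' = (0.7326, 0.0035, 0.6797, 0.0353)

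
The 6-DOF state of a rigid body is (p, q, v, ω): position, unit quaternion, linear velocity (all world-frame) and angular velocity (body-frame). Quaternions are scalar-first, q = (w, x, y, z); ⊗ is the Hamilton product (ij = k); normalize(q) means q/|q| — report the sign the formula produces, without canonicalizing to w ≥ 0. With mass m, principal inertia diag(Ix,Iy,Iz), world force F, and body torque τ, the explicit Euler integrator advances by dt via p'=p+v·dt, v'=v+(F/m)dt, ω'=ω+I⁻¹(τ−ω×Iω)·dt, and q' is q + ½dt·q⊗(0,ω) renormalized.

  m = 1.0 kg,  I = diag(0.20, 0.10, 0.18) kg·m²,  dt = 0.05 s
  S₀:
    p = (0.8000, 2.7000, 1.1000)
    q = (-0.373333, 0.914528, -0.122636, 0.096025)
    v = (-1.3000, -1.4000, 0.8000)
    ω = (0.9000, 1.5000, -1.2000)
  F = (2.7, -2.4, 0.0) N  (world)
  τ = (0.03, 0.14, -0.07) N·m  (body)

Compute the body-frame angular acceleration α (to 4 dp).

α = (0.8700, 1.6160, 0.3611)

precession coupling ω×(Iω) = (-0.1440, -0.0216, -0.1350)
α = I⁻¹(τ − ω×Iω) = (0.8700, 1.6160, 0.3611)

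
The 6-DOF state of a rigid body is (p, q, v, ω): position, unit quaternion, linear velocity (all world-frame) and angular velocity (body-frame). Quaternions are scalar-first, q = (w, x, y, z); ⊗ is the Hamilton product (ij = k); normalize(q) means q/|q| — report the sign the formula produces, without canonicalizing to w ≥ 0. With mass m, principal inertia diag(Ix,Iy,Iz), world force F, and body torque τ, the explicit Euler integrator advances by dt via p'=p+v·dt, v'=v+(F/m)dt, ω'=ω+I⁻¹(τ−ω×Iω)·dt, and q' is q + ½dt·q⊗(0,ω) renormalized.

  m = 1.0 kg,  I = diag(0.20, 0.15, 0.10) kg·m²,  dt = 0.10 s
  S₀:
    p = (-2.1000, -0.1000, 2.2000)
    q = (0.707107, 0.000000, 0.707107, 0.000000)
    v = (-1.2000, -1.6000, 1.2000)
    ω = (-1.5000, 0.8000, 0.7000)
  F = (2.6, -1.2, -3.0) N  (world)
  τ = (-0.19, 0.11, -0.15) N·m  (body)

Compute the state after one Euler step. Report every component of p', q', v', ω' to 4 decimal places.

ω×(Iω) gyroscopic = (-0.0280, -0.1050, 0.0600)
(τ − ω×Iω)/I = (-0.8100, 1.4333, -2.1000)
ω' = ω + α·dt = (-1.5810, 0.9433, 0.4900)
2q̇ = q⊗(0,ω) = (-0.5656856, -0.5656856, 0.5656856, 1.5556354)
updated quaternion q' = (0.6760, -0.0282, 0.7323, 0.0775)
p + v·dt = (-2.2200, -0.2600, 2.3200)
v + (F/m)dt = (-0.9400, -1.7200, 0.9000)

p' = (-2.2200, -0.2600, 2.3200)
q' = (0.6760, -0.0282, 0.7323, 0.0775)
v' = (-0.9400, -1.7200, 0.9000)
ω' = (-1.5810, 0.9433, 0.4900)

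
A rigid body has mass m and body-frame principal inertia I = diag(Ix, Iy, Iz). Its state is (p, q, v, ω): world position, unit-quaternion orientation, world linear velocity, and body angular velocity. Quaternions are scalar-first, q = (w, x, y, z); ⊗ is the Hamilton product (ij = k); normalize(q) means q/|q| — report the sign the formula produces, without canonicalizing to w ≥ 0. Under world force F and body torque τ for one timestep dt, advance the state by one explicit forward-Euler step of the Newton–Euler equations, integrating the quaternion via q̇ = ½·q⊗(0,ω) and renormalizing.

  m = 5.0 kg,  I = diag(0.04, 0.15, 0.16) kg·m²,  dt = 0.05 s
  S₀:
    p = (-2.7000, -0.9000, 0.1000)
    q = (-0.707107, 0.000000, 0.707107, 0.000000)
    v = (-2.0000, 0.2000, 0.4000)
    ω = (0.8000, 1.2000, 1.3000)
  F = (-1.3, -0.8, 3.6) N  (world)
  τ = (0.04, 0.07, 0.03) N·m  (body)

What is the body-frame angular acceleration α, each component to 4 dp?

α = (0.6100, 1.2987, -0.4725)

precession coupling ω×(Iω) = (0.0156, -0.1248, 0.1056)
α = I⁻¹(τ − ω×Iω) = (0.6100, 1.2987, -0.4725)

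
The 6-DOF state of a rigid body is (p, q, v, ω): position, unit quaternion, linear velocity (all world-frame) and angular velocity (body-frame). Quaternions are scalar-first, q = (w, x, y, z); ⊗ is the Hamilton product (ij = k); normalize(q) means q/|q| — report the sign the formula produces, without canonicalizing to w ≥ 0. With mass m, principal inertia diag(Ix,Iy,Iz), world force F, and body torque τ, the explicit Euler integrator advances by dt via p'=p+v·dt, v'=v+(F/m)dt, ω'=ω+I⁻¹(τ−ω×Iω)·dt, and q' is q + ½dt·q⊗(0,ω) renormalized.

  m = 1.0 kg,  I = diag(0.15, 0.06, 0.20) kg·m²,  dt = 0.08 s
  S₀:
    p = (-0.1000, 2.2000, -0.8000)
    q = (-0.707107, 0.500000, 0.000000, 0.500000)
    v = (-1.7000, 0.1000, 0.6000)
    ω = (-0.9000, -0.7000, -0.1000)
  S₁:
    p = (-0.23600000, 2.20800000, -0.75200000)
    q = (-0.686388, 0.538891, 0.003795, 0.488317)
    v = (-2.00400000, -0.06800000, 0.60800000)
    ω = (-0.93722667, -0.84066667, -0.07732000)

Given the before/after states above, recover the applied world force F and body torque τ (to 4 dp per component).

ω₁ − ω₀ = (-0.03722667, -0.14066667, 0.02268000)
I·α + gyro = (-0.0600, -0.1100, 0.0000)
v₁ − v₀ = (-0.30400000, -0.16800000, 0.00800000)
m·(v₁−v₀)/dt = (-3.8000, -2.1000, 0.1000)

F = (-3.8000, -2.1000, 0.1000)
τ = (-0.0600, -0.1100, 0.0000)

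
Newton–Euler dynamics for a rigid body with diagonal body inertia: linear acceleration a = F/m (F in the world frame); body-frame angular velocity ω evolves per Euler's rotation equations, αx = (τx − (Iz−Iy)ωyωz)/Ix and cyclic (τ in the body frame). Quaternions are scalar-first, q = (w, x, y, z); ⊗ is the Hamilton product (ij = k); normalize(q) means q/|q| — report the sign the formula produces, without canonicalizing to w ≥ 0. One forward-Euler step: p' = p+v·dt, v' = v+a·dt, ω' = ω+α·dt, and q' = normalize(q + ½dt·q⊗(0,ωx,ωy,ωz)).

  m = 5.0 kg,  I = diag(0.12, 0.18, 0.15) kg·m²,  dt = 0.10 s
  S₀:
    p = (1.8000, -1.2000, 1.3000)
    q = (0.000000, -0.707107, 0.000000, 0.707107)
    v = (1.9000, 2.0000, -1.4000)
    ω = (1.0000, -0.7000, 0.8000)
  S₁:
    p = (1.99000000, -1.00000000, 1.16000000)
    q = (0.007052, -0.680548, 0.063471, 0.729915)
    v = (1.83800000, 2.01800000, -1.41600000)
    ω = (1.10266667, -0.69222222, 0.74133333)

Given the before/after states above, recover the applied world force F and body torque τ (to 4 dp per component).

rate change Δω = (0.10266667, 0.00777778, -0.05866667)
applied torque τ = (0.1400, -0.0100, -0.1300)
v₁ − v₀ = (-0.06200000, 0.01800000, -0.01600000)
F = m·Δv/dt = (-3.1000, 0.9000, -0.8000)

F = (-3.1000, 0.9000, -0.8000)
τ = (0.1400, -0.0100, -0.1300)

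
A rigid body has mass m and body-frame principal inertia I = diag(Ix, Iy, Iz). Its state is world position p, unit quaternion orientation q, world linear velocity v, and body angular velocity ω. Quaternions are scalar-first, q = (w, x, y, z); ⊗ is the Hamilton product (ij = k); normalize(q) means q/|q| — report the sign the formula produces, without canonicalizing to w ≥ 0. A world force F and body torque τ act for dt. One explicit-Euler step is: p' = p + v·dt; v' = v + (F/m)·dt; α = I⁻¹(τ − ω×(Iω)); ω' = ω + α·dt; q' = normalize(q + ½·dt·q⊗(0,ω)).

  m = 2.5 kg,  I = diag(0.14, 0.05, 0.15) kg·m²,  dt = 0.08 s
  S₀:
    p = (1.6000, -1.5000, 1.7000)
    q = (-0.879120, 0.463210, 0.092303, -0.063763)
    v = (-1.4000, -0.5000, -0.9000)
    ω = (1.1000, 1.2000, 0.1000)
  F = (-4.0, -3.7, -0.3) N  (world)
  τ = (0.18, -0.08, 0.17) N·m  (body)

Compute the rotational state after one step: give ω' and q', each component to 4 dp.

ω' = (1.1960, 1.0738, 0.2540)
q' = (-0.9018, 0.4271, 0.0454, -0.0490)

precession coupling ω×(Iω) = (0.0120, -0.0011, -0.1188)
(τ − ω×Iω)/I = (1.2000, -1.5780, 1.9253)
ω + α·dt = (1.1960, 1.0738, 0.2540)
2q̇ = q⊗(0,ω) = (-0.6139183, -0.8812861, -1.1714043, 0.3664067)
updated quaternion q' = (-0.9018, 0.4271, 0.0454, -0.0490)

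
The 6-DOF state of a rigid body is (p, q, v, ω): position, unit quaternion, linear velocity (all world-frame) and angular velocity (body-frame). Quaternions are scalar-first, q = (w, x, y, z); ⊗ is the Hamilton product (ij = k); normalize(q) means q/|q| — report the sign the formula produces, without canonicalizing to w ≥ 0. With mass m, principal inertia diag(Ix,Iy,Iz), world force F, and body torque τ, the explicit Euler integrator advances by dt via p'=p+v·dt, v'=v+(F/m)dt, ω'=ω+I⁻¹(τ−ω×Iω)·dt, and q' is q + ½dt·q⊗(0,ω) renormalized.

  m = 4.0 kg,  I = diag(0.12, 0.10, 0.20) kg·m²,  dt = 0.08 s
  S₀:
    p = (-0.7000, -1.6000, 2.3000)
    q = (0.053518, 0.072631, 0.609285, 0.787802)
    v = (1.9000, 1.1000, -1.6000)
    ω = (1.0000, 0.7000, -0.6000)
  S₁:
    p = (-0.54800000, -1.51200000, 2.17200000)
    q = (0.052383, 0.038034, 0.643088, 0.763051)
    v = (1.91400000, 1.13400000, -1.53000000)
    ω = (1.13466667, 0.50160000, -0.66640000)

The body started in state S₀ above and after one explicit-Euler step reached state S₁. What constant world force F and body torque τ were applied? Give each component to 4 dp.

Δv = v₁−v₀ = (0.01400000, 0.03400000, 0.07000000)
m·(v₁−v₀)/dt = (0.7000, 1.7000, 3.5000)
ω₁ − ω₀ = (0.13466667, -0.19840000, -0.06640000)
I·α + gyro = (0.1600, -0.2000, -0.1800)

F = (0.7000, 1.7000, 3.5000)
τ = (0.1600, -0.2000, -0.1800)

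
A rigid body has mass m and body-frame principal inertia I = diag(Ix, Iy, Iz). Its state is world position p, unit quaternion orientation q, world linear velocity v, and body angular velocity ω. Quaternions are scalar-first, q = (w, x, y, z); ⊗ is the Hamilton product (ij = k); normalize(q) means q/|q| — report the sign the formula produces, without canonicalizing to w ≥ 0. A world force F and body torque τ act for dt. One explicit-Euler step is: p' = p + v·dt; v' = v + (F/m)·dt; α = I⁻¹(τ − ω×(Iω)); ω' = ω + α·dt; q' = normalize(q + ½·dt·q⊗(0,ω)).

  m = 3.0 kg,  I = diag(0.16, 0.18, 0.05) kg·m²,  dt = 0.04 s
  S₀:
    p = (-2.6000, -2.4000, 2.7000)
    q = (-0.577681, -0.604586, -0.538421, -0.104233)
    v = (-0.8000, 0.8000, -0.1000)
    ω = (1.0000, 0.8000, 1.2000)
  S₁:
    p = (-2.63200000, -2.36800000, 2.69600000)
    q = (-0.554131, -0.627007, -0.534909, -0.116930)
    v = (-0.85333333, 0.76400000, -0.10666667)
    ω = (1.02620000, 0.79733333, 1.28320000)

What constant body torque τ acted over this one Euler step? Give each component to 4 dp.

ω₁ − ω₀ = (0.02620000, -0.00266667, 0.08320000)
precession coupling = (-0.1248, 0.1320, 0.0160)
I·α + gyro = (-0.0200, 0.1200, 0.1200)

τ = (-0.0200, 0.1200, 0.1200)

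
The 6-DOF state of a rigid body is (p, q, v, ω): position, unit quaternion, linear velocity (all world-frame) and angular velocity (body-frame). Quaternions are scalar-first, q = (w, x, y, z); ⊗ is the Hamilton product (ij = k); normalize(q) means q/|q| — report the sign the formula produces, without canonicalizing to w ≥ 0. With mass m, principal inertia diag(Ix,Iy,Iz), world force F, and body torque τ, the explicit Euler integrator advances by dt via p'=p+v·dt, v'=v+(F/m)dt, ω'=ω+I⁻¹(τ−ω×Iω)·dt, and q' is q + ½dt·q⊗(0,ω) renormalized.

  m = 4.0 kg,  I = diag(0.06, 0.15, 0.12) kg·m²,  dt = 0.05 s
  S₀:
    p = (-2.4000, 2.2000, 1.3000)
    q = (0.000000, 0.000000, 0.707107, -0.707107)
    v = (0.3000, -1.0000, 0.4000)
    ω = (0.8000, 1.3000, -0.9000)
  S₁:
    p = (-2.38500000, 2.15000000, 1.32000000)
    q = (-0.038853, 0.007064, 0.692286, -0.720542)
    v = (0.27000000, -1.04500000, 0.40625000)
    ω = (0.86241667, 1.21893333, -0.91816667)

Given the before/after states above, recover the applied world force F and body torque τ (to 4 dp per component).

F = (-2.4000, -3.6000, 0.5000)
τ = (0.1100, -0.2000, 0.0500)

v₁ − v₀ = (-0.03000000, -0.04500000, 0.00625000)
F = m·Δv/dt = (-2.4000, -3.6000, 0.5000)
Δω = ω₁−ω₀ = (0.06241667, -0.08106667, -0.01816667)
ω₀×(Iω₀) = (0.0351, 0.0432, 0.0936)
I·α + gyro = (0.1100, -0.2000, 0.0500)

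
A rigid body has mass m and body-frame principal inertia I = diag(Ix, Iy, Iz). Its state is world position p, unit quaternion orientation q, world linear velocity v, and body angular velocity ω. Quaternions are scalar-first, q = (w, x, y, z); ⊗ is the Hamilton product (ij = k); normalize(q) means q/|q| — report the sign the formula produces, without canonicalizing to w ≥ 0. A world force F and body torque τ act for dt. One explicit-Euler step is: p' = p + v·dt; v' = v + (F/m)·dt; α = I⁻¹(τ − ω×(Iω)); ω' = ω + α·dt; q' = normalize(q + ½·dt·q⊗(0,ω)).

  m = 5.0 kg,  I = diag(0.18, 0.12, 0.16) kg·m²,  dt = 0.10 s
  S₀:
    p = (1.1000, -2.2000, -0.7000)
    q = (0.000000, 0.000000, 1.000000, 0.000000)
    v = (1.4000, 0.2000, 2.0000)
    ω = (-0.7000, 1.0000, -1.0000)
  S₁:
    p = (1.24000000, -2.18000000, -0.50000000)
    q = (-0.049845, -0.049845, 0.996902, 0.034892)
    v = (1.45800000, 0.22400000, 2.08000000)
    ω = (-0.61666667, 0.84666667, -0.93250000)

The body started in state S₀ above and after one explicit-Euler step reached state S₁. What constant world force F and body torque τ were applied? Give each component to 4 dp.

F = (2.9000, 1.2000, 4.0000)
τ = (0.1100, -0.1700, 0.1500)

Δv = v₁−v₀ = (0.05800000, 0.02400000, 0.08000000)
applied force F = (2.9000, 1.2000, 4.0000)
Δω = ω₁−ω₀ = (0.08333333, -0.15333333, 0.06750000)
gyro term ω₀×Iω₀ = (-0.0400, 0.0140, 0.0420)
τ = I·(Δω/dt) + ω₀×(Iω₀) = (0.1100, -0.1700, 0.1500)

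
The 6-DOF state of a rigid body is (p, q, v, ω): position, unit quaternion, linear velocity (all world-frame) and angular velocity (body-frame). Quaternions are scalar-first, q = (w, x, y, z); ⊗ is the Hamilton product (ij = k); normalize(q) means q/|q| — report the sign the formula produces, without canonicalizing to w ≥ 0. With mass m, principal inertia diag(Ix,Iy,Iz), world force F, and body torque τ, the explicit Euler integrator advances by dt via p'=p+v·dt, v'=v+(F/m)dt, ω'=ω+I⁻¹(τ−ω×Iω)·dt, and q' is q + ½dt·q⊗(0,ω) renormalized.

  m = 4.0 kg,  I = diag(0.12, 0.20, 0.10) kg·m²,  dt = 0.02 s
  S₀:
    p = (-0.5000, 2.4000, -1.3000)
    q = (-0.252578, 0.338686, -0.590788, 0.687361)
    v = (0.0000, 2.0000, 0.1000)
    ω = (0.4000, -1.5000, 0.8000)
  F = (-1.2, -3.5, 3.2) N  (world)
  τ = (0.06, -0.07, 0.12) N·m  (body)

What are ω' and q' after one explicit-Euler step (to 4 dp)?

ω' = (0.3900, -1.5076, 0.8336)
q' = (-0.2683, 0.3432, -0.5869, 0.6825)

(τ − ω×Iω)/I = (-0.5000, -0.3820, 1.6800)
ω' = ω + α·dt = (0.3900, -1.5076, 0.8336)
2q̇ = q⊗(0,ω) = (-1.5715452, 0.4573799, 0.3828626, -0.4737762)
q' = normalize(q + ½dt·q⊗(0,ω)) = (-0.2683, 0.3432, -0.5869, 0.6825)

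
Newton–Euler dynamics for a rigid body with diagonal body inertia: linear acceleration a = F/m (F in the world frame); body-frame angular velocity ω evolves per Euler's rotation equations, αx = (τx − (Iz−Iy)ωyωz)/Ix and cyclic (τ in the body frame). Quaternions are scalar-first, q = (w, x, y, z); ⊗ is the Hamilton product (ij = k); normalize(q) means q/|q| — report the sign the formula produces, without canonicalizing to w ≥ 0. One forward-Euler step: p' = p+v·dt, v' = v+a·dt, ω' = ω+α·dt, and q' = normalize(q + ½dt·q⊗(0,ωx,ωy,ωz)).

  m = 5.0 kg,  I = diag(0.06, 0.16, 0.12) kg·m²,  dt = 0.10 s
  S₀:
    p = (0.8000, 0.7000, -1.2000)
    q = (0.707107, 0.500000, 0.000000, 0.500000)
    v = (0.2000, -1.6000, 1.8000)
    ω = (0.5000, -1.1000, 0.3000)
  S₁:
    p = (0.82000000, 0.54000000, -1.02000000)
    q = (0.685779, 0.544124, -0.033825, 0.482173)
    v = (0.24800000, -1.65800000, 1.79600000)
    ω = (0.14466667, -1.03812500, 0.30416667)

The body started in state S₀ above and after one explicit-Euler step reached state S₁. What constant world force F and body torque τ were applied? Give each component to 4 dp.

F = (2.4000, -2.9000, -0.2000)
τ = (-0.2000, 0.0900, -0.0500)

Δv = v₁−v₀ = (0.04800000, -0.05800000, -0.00400000)
applied force F = (2.4000, -2.9000, -0.2000)
rate change Δω = (-0.35533333, 0.06187500, 0.00416667)
precession coupling = (0.0132, -0.0090, -0.0550)
τ = I·(Δω/dt) + ω₀×(Iω₀) = (-0.2000, 0.0900, -0.0500)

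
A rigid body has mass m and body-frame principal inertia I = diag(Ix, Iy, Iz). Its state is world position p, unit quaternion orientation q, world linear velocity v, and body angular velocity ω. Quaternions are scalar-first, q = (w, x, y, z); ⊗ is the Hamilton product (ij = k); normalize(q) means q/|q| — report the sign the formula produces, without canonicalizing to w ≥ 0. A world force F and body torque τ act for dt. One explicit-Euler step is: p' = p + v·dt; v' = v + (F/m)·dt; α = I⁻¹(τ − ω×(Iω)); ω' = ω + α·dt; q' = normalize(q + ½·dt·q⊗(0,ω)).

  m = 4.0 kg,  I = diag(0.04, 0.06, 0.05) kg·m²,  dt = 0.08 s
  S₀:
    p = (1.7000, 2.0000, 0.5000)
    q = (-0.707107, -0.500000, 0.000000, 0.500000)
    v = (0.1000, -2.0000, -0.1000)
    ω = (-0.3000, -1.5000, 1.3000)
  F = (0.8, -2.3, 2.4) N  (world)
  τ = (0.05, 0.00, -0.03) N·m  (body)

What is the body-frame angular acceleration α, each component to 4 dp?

α = (0.7625, -0.0650, -0.7800)

gyro term ω×Iω = (0.0195, 0.0039, 0.0090)
(τ − ω×Iω)/I = (0.7625, -0.0650, -0.7800)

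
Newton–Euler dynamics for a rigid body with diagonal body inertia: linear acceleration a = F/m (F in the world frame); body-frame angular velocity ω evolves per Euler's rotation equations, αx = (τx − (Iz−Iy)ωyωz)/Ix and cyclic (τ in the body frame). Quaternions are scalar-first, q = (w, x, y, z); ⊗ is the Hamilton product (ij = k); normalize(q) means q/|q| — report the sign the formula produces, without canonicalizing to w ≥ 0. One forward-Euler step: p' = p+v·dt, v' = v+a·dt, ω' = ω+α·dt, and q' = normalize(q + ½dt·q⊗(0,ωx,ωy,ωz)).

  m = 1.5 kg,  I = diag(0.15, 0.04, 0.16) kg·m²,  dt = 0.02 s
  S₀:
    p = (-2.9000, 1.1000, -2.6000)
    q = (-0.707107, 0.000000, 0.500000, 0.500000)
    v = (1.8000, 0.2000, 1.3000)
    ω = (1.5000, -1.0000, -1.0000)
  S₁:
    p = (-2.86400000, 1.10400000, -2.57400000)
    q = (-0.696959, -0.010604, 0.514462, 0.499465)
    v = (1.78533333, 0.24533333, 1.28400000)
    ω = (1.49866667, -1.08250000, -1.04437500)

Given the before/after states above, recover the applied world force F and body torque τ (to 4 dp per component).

Δv = v₁−v₀ = (-0.01466667, 0.04533333, -0.01600000)
m·(v₁−v₀)/dt = (-1.1000, 3.4000, -1.2000)
Δω = ω₁−ω₀ = (-0.00133333, -0.08250000, -0.04437500)
precession coupling = (0.1200, 0.0150, 0.1650)
I·α + gyro = (0.1100, -0.1500, -0.1900)

F = (-1.1000, 3.4000, -1.2000)
τ = (0.1100, -0.1500, -0.1900)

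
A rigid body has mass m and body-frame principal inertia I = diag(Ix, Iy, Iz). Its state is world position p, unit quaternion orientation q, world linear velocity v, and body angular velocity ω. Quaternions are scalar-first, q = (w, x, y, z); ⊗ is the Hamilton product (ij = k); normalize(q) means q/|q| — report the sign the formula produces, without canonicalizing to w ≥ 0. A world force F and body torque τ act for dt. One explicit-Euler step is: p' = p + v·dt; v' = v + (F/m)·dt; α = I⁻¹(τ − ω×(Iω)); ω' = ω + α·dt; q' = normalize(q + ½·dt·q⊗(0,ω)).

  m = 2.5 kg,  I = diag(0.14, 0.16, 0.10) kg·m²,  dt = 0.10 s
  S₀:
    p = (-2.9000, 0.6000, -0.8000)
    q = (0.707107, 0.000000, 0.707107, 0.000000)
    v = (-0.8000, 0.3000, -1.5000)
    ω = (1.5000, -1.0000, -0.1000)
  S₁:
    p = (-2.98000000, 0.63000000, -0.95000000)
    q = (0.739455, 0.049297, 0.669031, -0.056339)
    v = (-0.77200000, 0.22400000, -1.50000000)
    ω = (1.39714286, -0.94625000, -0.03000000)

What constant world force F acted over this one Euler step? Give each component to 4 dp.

v₁ − v₀ = (0.02800000, -0.07600000, 0.00000000)
applied force F = (0.7000, -1.9000, 0.0000)

F = (0.7000, -1.9000, 0.0000)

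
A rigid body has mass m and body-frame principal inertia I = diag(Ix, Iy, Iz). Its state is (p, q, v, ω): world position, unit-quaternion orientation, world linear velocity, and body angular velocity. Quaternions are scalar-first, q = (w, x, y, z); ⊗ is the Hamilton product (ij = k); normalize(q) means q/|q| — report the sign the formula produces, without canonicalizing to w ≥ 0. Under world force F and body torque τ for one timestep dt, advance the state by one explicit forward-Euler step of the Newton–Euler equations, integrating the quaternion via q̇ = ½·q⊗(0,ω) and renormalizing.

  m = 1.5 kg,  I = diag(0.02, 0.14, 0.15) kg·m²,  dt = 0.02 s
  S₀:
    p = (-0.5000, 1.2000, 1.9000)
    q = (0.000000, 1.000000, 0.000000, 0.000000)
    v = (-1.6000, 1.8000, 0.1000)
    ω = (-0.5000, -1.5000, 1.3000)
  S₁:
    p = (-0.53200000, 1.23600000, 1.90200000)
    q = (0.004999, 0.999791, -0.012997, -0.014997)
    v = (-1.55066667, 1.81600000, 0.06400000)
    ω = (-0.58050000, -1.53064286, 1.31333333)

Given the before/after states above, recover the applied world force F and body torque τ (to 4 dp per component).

F = (3.7000, 1.2000, -2.7000)
τ = (-0.1000, -0.1300, 0.1900)

v₁ − v₀ = (0.04933333, 0.01600000, -0.03600000)
m·(v₁−v₀)/dt = (3.7000, 1.2000, -2.7000)
Δω = ω₁−ω₀ = (-0.08050000, -0.03064286, 0.01333333)
precession coupling = (-0.0195, 0.0845, 0.0900)
τ = I·(Δω/dt) + ω₀×(Iω₀) = (-0.1000, -0.1300, 0.1900)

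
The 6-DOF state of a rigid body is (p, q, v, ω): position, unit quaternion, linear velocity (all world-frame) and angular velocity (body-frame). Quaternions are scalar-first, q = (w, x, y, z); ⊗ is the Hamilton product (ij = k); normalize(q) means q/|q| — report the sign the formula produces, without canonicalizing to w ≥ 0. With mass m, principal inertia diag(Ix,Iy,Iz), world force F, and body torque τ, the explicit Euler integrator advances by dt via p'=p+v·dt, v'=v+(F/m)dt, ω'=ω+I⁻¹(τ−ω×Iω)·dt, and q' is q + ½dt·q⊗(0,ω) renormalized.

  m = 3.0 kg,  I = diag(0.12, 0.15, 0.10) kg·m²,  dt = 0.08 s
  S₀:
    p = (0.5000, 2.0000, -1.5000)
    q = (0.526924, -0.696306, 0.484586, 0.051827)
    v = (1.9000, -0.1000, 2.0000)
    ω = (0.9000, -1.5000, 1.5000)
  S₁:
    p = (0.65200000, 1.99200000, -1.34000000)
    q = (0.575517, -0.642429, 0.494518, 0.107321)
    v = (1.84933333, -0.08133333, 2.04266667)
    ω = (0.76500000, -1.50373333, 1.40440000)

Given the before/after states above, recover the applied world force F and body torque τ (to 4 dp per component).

ω₁ − ω₀ = (-0.13500000, -0.00373333, -0.09560000)
applied torque τ = (-0.0900, 0.0200, -0.1600)
v₁ − v₀ = (-0.05066667, 0.01866667, 0.04266667)
m·(v₁−v₀)/dt = (-1.9000, 0.7000, 1.6000)

F = (-1.9000, 0.7000, 1.6000)
τ = (-0.0900, 0.0200, -0.1600)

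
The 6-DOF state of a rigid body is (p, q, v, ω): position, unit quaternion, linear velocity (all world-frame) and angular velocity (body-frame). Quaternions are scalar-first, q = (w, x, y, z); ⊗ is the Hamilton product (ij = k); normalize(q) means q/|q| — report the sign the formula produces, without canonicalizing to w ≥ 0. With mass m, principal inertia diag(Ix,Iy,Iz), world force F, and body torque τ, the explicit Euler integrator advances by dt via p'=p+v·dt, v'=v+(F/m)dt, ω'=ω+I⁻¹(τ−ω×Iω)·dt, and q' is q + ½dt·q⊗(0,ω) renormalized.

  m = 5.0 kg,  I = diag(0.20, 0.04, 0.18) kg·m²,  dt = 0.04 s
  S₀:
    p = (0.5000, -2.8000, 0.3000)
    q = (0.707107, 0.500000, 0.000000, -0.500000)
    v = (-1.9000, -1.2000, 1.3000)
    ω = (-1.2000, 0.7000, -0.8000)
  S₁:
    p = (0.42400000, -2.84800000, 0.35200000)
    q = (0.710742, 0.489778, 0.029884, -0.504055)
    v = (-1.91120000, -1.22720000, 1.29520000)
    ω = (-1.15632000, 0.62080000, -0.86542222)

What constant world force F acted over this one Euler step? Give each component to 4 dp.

F = (-1.4000, -3.4000, -0.6000)

Δv = v₁−v₀ = (-0.01120000, -0.02720000, -0.00480000)
m·(v₁−v₀)/dt = (-1.4000, -3.4000, -0.6000)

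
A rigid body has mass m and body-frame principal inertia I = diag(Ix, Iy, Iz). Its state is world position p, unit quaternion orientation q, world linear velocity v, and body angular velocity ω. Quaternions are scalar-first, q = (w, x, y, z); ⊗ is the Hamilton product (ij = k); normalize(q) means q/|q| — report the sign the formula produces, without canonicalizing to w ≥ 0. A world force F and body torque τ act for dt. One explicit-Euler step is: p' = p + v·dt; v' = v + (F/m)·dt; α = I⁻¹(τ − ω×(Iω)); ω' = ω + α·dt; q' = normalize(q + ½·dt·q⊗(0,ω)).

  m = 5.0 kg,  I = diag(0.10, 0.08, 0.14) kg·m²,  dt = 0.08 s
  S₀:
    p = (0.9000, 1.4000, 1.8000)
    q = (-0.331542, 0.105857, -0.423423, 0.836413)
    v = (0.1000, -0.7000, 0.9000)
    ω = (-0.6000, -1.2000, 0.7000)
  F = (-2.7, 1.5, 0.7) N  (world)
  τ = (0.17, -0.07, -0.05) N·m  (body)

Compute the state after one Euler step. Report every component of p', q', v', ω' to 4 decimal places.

p' = (0.9080, 1.3440, 1.8720)
q' = (-0.3721, 0.1418, -0.4298, 0.8104)
v' = (0.0568, -0.6760, 0.9112)
ω' = (-0.4237, -1.2868, 0.6797)

ω×(Iω) gyroscopic = (-0.0504, 0.0168, -0.0144)
α = I⁻¹(τ − ω×Iω) = (2.2040, -1.0850, -0.2543)
ω + α·dt = (-0.4237, -1.2868, 0.6797)
Hamilton product q⊗(0,ω) = (-1.0300825, 0.9062247, -0.1780973, -0.6131616)
q + ½dt·q⊗(0,ω), renormalized = (-0.3721, 0.1418, -0.4298, 0.8104)
linear accel F/m = (-0.5400, 0.3000, 0.1400)
p' = p + v·dt = (0.9080, 1.3440, 1.8720)
new velocity v' = (0.0568, -0.6760, 0.9112)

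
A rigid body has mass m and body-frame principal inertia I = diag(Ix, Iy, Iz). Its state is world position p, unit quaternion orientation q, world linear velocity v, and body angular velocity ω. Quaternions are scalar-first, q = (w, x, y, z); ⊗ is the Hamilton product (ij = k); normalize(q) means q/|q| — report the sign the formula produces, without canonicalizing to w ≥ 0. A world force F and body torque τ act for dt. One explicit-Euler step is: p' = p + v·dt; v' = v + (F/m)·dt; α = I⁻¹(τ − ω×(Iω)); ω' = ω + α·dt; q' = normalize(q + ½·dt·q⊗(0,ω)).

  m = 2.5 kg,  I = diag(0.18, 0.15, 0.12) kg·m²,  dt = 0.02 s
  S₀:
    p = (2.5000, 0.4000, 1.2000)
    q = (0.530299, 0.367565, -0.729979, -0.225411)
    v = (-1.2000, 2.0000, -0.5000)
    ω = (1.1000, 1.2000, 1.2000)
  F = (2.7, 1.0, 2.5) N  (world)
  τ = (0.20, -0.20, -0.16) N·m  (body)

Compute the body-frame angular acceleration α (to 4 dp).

α = (1.3511, -1.8613, -1.0033)

gyro term ω×Iω = (-0.0432, 0.0792, -0.0396)
(τ − ω×Iω)/I = (1.3511, -1.8613, -1.0033)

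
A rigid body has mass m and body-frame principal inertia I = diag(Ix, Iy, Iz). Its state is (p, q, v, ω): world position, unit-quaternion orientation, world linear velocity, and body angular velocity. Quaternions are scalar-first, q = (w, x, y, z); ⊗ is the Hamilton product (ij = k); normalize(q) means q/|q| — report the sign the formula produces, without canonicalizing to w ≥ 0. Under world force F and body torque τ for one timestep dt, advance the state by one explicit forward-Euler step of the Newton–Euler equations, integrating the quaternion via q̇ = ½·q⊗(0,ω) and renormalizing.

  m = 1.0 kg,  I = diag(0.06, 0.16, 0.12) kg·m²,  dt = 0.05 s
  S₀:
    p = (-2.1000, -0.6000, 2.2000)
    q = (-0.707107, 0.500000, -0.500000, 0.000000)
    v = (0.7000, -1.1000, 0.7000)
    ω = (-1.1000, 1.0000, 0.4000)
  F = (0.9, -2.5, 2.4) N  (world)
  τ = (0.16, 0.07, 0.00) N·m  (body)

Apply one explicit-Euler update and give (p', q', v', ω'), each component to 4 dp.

p' = (-2.0650, -0.6550, 2.2350)
q' = (-0.6804, 0.5141, -0.5223, -0.0083)
v' = (0.7450, -1.2250, 0.8200)
ω' = (-0.9533, 1.0136, 0.4458)

a = (0.9000, -2.5000, 2.4000)
p + v·dt = (-2.0650, -0.6550, 2.2350)
new velocity v' = (0.7450, -1.2250, 0.8200)
(τ − ω×Iω)/I = (2.9333, 0.2725, 0.9167)
new body rate ω' = (-0.9533, 1.0136, 0.4458)
Hamilton product q⊗(0,ω) = (1.0500000, 0.5778177, -0.9071070, -0.3328428)
q' = normalize(q + ½dt·q⊗(0,ω)) = (-0.6804, 0.5141, -0.5223, -0.0083)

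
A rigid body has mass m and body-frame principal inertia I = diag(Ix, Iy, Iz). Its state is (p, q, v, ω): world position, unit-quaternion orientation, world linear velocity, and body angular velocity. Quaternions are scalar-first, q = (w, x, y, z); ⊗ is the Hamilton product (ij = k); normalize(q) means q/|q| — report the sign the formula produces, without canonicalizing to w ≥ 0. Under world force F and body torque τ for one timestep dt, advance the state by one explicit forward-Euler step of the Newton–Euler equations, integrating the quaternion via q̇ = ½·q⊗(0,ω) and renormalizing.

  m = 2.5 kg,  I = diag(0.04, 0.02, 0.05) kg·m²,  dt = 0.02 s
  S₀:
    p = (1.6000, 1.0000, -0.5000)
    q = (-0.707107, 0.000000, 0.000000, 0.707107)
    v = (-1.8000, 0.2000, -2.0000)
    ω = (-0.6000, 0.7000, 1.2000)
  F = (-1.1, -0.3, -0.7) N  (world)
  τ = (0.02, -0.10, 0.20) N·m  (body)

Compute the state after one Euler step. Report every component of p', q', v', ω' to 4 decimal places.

p' = (1.5640, 1.0040, -0.5400)
q' = (-0.7155, -0.0007, -0.0092, 0.6985)
v' = (-1.8088, 0.1976, -2.0056)
ω' = (-0.6026, 0.5928, 1.2766)

a = F/m = (-0.4400, -0.1200, -0.2800)
p' = p + v·dt = (1.5640, 1.0040, -0.5400)
new velocity v' = (-1.8088, 0.1976, -2.0056)
gyro term ω×Iω = (0.0252, 0.0072, 0.0084)
(τ − ω×Iω)/I = (-0.1300, -5.3600, 3.8320)
ω' = ω + α·dt = (-0.6026, 0.5928, 1.2766)
q⊗(0,ω) = (-0.8485284, -0.0707107, -0.9192391, -0.8485284)
q' = normalize(q + ½dt·q⊗(0,ω)) = (-0.7155, -0.0007, -0.0092, 0.6985)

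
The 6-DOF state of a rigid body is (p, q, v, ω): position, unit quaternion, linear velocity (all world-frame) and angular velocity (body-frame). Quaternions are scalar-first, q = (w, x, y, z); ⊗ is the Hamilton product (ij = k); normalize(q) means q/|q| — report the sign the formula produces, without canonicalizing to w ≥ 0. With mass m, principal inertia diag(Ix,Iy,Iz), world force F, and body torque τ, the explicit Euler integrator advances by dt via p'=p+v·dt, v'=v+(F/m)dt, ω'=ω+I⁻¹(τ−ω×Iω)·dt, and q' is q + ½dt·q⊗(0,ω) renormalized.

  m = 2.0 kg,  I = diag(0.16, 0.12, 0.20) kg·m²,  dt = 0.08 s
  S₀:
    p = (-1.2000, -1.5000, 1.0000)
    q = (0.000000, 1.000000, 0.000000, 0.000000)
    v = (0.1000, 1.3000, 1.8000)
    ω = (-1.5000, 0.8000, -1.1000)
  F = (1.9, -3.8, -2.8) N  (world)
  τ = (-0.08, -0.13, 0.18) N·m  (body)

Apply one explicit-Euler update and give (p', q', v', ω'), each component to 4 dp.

p' = (-1.1920, -1.3960, 1.1440)
q' = (0.0598, 0.9967, 0.0439, 0.0319)
v' = (0.1760, 1.1480, 1.6880)
ω' = (-1.5048, 0.7573, -1.0472)

new position p' = (-1.1920, -1.3960, 1.1440)
new velocity v' = (0.1760, 1.1480, 1.6880)
(τ − ω×Iω)/I = (-0.0600, -0.5333, 0.6600)
ω + α·dt = (-1.5048, 0.7573, -1.0472)
2q̇ = q⊗(0,ω) = (1.5000000, 0.0000000, 1.1000000, 0.8000000)
updated quaternion q' = (0.0598, 0.9967, 0.0439, 0.0319)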